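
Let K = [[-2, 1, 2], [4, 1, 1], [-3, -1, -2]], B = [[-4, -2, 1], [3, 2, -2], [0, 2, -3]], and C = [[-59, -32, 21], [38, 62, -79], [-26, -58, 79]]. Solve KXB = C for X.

Left-multiply by K⁻¹ and right-multiply by B⁻¹: X = K⁻¹CB⁻¹.
det K = 5; the adjugate gives K⁻¹ = [[-1/5, 0, -1/5], [1, 2, 2], [-1/5, -1, -6/5]].
det B = -4, so B⁻¹ = [[1/2, 1, -1/2], [-9/4, -3, 5/4], [-3/2, -2, 1/2]].
K⁻¹C = [[17, 18, -20], [-35, -24, 21], [5, 14, -20]].
X = (K⁻¹C)B⁻¹ = [[-2, 3, 4], [5, -5, -2], [1, 3, 5]].

X = [[-2, 3, 4], [5, -5, -2], [1, 3, 5]]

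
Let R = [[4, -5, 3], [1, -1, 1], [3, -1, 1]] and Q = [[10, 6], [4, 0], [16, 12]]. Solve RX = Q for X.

X = [[6, 6], [4, 0], [2, -6]]

Since R multiplies X on the left, X = R⁻¹Q.
det R = -4; the adjugate gives R⁻¹ = [[0, -1/2, 1/2], [-1/2, 5/4, 1/4], [-1/2, 11/4, -1/4]].
X = R⁻¹Q = [[0, -1/2, 1/2], [-1/2, 5/4, 1/4], [-1/2, 11/4, -1/4]] · [[10, 6], [4, 0], [16, 12]] = [[6, 6], [4, 0], [2, -6]].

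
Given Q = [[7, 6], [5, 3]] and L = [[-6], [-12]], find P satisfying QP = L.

Q is on the left of P, so left-multiply by Q⁻¹: P = Q⁻¹L.
Q has determinant -9; Q⁻¹ = [[-1/3, 2/3], [5/9, -7/9]].
P = Q⁻¹L = [[-1/3, 2/3], [5/9, -7/9]] · [[-6], [-12]] = [[-6], [6]].

P = [[-6], [6]]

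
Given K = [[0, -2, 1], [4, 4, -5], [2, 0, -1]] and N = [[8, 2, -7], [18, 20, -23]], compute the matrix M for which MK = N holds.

Since K sits to the right of M, M = NK⁻¹.
det K = 4; the adjugate gives K⁻¹ = [[-1, -1/2, 3/2], [-3/2, -1/2, 1], [-2, -1, 2]].
M = NK⁻¹ = [[8, 2, -7], [18, 20, -23]] · [[-1, -1/2, 3/2], [-3/2, -1/2, 1], [-2, -1, 2]] = [[3, 2, 0], [-2, 4, 1]].

M = [[3, 2, 0], [-2, 4, 1]]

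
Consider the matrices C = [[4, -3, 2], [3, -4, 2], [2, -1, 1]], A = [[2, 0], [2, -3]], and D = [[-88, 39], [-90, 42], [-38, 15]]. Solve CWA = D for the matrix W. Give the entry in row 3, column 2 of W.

Isolating W: multiply by C⁻¹ from the left and A⁻¹ from the right, so W = C⁻¹DA⁻¹.
det C = -1, so C⁻¹ = [[2, -1, -2], [-1, 0, 2], [-5, 2, 7]].
det A = -6, so A⁻¹ = [[1/2, 0], [1/3, -1/3]].
C⁻¹D = [[-10, 6], [12, -9], [-6, -6]].
W = (C⁻¹D)A⁻¹ = [[-3, -2], [3, 3], [-5, 2]].

2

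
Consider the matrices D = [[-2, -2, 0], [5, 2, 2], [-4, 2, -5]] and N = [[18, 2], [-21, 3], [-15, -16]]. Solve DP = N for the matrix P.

P = [[-3, -1], [-6, 0], [3, 4]]

Left-multiplying both sides by D⁻¹ gives P = D⁻¹N.
D has determinant -6; D⁻¹ = [[7/3, 5/3, 2/3], [-17/6, -5/3, -2/3], [-3, -2, -1]].
P = D⁻¹N = [[7/3, 5/3, 2/3], [-17/6, -5/3, -2/3], [-3, -2, -1]] · [[18, 2], [-21, 3], [-15, -16]] = [[-3, -1], [-6, 0], [3, 4]].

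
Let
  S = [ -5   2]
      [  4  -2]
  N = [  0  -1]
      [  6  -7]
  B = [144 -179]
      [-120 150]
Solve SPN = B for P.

P = [[-1, -4], [3, 2]]

Isolating P: multiply by S⁻¹ from the left and N⁻¹ from the right, so P = S⁻¹BN⁻¹.
S has determinant 2; S⁻¹ = [[-1, -1], [-2, -5/2]].
det N = 6, so N⁻¹ = [[-7/6, 1/6], [-1, 0]].
S⁻¹B = [[-24, 29], [12, -17]].
P = (S⁻¹B)N⁻¹ = [[-1, -4], [3, 2]].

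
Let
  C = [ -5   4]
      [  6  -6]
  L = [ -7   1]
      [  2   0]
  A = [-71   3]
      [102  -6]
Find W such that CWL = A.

W = [[1, 5], [2, 0]]

W = C⁻¹AL⁻¹ (apply C⁻¹ on the left and L⁻¹ on the right).
det C = 6; the adjugate gives C⁻¹ = [[-1, -2/3], [-1, -5/6]].
det L = -2; the adjugate gives L⁻¹ = [[0, 1/2], [1, 7/2]].
C⁻¹A = [[3, 1], [-14, 2]].
W = (C⁻¹A)L⁻¹ = [[1, 5], [2, 0]].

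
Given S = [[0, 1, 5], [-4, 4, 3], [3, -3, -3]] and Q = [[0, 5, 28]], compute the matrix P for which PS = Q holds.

Right-multiplying both sides by S⁻¹ gives P = QS⁻¹.
S has determinant -3; S⁻¹ = [[1, 4, 17/3], [1, 5, 20/3], [0, -1, -4/3]].
P = QS⁻¹ = [[0, 5, 28]] · [[1, 4, 17/3], [1, 5, 20/3], [0, -1, -4/3]] = [[5, -3, -4]].

P = [[5, -3, -4]]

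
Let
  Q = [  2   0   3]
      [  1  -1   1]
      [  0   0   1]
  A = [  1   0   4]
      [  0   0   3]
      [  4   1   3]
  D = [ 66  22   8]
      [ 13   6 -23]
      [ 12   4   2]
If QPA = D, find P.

P = [[-5, 2, 5], [2, 3, 3], [-4, 2, 4]]

Isolating P: multiply by Q⁻¹ from the left and A⁻¹ from the right, so P = Q⁻¹DA⁻¹.
det Q = -2, so Q⁻¹ = [[1/2, 0, -3/2], [1/2, -1, -1/2], [0, 0, 1]].
det A = -3; the adjugate gives A⁻¹ = [[1, -4/3, 0], [-4, 13/3, 1], [0, 1/3, 0]].
Q⁻¹D = [[15, 5, 1], [14, 3, 26], [12, 4, 2]].
P = (Q⁻¹D)A⁻¹ = [[-5, 2, 5], [2, 3, 3], [-4, 2, 4]].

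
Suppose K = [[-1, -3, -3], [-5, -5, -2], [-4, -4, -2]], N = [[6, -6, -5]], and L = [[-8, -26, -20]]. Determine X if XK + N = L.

XK = L − N = [[-14, -20, -15]].
Right-multiplying both sides by K⁻¹ gives X = (L − N)K⁻¹.
det K = 4; the adjugate gives K⁻¹ = [[1/2, 3/2, -9/4], [-1/2, -5/2, 13/4], [0, 2, -5/2]].
X = (L − N)K⁻¹ = [[3, -1, 4]].

X = [[3, -1, 4]]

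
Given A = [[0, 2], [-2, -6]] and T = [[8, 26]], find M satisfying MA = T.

A is on the right of M, so right-multiply by A⁻¹: M = TA⁻¹.
A has determinant 4; A⁻¹ = [[-3/2, -1/2], [1/2, 0]].
M = TA⁻¹ = [[8, 26]] · [[-3/2, -1/2], [1/2, 0]] = [[1, -4]].

M = [[1, -4]]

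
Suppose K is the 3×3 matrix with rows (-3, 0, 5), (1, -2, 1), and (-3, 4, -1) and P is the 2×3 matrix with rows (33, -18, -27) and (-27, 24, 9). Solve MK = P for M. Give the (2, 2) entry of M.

0

Right-multiplying both sides by K⁻¹ gives M = PK⁻¹.
det K = -4; the adjugate gives K⁻¹ = [[1/2, -5, -5/2], [1/2, -9/2, -2], [1/2, -3, -3/2]].
M = PK⁻¹ = [[33, -18, -27], [-27, 24, 9]] · [[1/2, -5, -5/2], [1/2, -9/2, -2], [1/2, -3, -3/2]] = [[-6, -3, -6], [3, 0, 6]].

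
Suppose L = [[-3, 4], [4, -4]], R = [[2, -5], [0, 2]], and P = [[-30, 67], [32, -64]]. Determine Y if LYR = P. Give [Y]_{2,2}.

2

Y = L⁻¹PR⁻¹ (apply L⁻¹ on the left and R⁻¹ on the right).
det L = -4, so L⁻¹ = [[1, 1], [1, 3/4]].
R has determinant 4; R⁻¹ = [[1/2, 5/4], [0, 1/2]].
L⁻¹P = [[2, 3], [-6, 19]].
Y = (L⁻¹P)R⁻¹ = [[1, 4], [-3, 2]].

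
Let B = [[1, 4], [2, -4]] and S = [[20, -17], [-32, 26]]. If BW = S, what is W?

Left-multiplying both sides by B⁻¹ gives W = B⁻¹S.
B has determinant -12; B⁻¹ = [[1/3, 1/3], [1/6, -1/12]].
W = B⁻¹S = [[1/3, 1/3], [1/6, -1/12]] · [[20, -17], [-32, 26]] = [[-4, 3], [6, -5]].

W = [[-4, 3], [6, -5]]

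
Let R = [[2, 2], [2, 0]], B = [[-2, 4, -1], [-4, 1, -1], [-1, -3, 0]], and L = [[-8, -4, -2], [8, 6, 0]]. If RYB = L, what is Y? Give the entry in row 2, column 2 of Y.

Isolating Y: multiply by R⁻¹ from the left and B⁻¹ from the right, so Y = R⁻¹LB⁻¹.
det R = -4; the adjugate gives R⁻¹ = [[0, 1/2], [1/2, -1/2]].
det B = -3, so B⁻¹ = [[1, -1, 1], [-1/3, 1/3, -2/3], [-13/3, 10/3, -14/3]].
R⁻¹L = [[4, 3, 0], [-8, -5, -1]].
Y = (R⁻¹L)B⁻¹ = [[3, -3, 2], [-2, 3, 0]].

3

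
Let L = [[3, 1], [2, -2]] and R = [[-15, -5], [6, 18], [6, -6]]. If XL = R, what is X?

X = [[-5, 0], [6, -6], [0, 3]]

Since L sits to the right of X, X = RL⁻¹.
L has determinant -8; L⁻¹ = [[1/4, 1/8], [1/4, -3/8]].
X = RL⁻¹ = [[-15, -5], [6, 18], [6, -6]] · [[1/4, 1/8], [1/4, -3/8]] = [[-5, 0], [6, -6], [0, 3]].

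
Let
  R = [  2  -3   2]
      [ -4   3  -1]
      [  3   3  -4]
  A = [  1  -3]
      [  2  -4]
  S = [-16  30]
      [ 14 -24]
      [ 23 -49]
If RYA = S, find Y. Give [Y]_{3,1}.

Left-multiply by R⁻¹ and right-multiply by A⁻¹: Y = R⁻¹SA⁻¹.
R has determinant -3; R⁻¹ = [[3, 2, 1], [19/3, 14/3, 2], [7, 5, 2]].
det A = 2, so A⁻¹ = [[-2, 3/2], [-1, 1/2]].
R⁻¹S = [[3, -7], [10, -20], [4, -8]].
Y = (R⁻¹S)A⁻¹ = [[1, 1], [0, 5], [0, 2]].

0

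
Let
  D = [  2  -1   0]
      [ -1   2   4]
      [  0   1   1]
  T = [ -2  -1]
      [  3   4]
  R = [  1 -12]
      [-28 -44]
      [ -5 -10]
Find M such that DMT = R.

Isolating M: multiply by D⁻¹ from the left and T⁻¹ from the right, so M = D⁻¹RT⁻¹.
D has determinant -5; D⁻¹ = [[2/5, -1/5, 4/5], [-1/5, -2/5, 8/5], [1/5, 2/5, -3/5]].
det T = -5, so T⁻¹ = [[-4/5, -1/5], [3/5, 2/5]].
D⁻¹R = [[2, -4], [3, 4], [-8, -14]].
M = (D⁻¹R)T⁻¹ = [[-4, -2], [0, 1], [-2, -4]].

M = [[-4, -2], [0, 1], [-2, -4]]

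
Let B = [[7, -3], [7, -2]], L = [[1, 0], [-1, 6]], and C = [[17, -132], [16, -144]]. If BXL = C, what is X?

X = B⁻¹CL⁻¹ (apply B⁻¹ on the left and L⁻¹ on the right).
det B = 7, so B⁻¹ = [[-2/7, 3/7], [-1, 1]].
L has determinant 6; L⁻¹ = [[1, 0], [1/6, 1/6]].
B⁻¹C = [[2, -24], [-1, -12]].
X = (B⁻¹C)L⁻¹ = [[-2, -4], [-3, -2]].

X = [[-2, -4], [-3, -2]]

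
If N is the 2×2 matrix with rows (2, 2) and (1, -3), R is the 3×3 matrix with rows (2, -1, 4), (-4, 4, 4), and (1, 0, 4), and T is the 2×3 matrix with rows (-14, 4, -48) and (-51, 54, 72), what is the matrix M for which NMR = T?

M = N⁻¹TR⁻¹ (apply N⁻¹ on the left and R⁻¹ on the right).
det N = -8, so N⁻¹ = [[3/8, 1/4], [1/8, -1/4]].
det R = -4, so R⁻¹ = [[-4, -1, 5], [-5, -1, 6], [1, 1/4, -1]].
N⁻¹T = [[-18, 15, 0], [11, -13, -24]].
M = (N⁻¹T)R⁻¹ = [[-3, 3, 0], [-3, -4, 1]].

M = [[-3, 3, 0], [-3, -4, 1]]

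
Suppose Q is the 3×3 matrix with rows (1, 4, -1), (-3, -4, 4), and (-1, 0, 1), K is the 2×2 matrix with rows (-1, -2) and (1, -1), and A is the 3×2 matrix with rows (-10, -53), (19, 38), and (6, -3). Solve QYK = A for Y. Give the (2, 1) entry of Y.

5

Y = Q⁻¹AK⁻¹ (apply Q⁻¹ on the left and K⁻¹ on the right).
det Q = -4, so Q⁻¹ = [[1, 1, -3], [1/4, 0, 1/4], [1, 1, -2]].
det K = 3; the adjugate gives K⁻¹ = [[-1/3, 2/3], [-1/3, -1/3]].
Q⁻¹A = [[-9, -6], [-1, -14], [-3, -9]].
Y = (Q⁻¹A)K⁻¹ = [[5, -4], [5, 4], [4, 1]].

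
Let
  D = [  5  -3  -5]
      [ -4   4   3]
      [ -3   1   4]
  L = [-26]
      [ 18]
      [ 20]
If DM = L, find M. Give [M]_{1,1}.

Left-multiplying both sides by D⁻¹ gives M = D⁻¹L.
det D = 4, so D⁻¹ = [[13/4, 7/4, 11/4], [7/4, 5/4, 5/4], [2, 1, 2]].
M = D⁻¹L = [[13/4, 7/4, 11/4], [7/4, 5/4, 5/4], [2, 1, 2]] · [[-26], [18], [20]] = [[2], [2], [6]].

2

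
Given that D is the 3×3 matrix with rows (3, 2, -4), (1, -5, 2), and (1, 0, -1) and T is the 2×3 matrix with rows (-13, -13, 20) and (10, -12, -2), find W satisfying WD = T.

W = [[-4, 1, -2], [4, 4, -6]]

Right-multiplying both sides by D⁻¹ gives W = TD⁻¹.
det D = 1; the adjugate gives D⁻¹ = [[5, 2, -16], [3, 1, -10], [5, 2, -17]].
W = TD⁻¹ = [[-13, -13, 20], [10, -12, -2]] · [[5, 2, -16], [3, 1, -10], [5, 2, -17]] = [[-4, 1, -2], [4, 4, -6]].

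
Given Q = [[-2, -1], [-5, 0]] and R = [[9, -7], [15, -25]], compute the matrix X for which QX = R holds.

Q is on the left of X, so left-multiply by Q⁻¹: X = Q⁻¹R.
det Q = -5; the adjugate gives Q⁻¹ = [[0, -1/5], [-1, 2/5]].
X = Q⁻¹R = [[0, -1/5], [-1, 2/5]] · [[9, -7], [15, -25]] = [[-3, 5], [-3, -3]].

X = [[-3, 5], [-3, -3]]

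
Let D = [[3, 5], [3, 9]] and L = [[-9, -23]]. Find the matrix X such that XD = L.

Right-multiplying both sides by D⁻¹ gives X = LD⁻¹.
det D = 12; the adjugate gives D⁻¹ = [[3/4, -5/12], [-1/4, 1/4]].
X = LD⁻¹ = [[-9, -23]] · [[3/4, -5/12], [-1/4, 1/4]] = [[-1, -2]].

X = [[-1, -2]]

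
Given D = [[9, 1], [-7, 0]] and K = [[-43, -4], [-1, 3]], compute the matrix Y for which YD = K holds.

Right-multiplying both sides by D⁻¹ gives Y = KD⁻¹.
D has determinant 7; D⁻¹ = [[0, -1/7], [1, 9/7]].
Y = KD⁻¹ = [[-43, -4], [-1, 3]] · [[0, -1/7], [1, 9/7]] = [[-4, 1], [3, 4]].

Y = [[-4, 1], [3, 4]]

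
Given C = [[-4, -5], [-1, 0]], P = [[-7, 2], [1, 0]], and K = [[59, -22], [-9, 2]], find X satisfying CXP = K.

Isolating X: multiply by C⁻¹ from the left and P⁻¹ from the right, so X = C⁻¹KP⁻¹.
det C = -5; the adjugate gives C⁻¹ = [[0, -1], [-1/5, 4/5]].
P has determinant -2; P⁻¹ = [[0, 1], [1/2, 7/2]].
C⁻¹K = [[9, -2], [-19, 6]].
X = (C⁻¹K)P⁻¹ = [[-1, 2], [3, 2]].

X = [[-1, 2], [3, 2]]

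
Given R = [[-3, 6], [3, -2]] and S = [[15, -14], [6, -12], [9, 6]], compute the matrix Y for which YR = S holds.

Since R sits to the right of Y, Y = SR⁻¹.
det R = -12, so R⁻¹ = [[1/6, 1/2], [1/4, 1/4]].
Y = SR⁻¹ = [[15, -14], [6, -12], [9, 6]] · [[1/6, 1/2], [1/4, 1/4]] = [[-1, 4], [-2, 0], [3, 6]].

Y = [[-1, 4], [-2, 0], [3, 6]]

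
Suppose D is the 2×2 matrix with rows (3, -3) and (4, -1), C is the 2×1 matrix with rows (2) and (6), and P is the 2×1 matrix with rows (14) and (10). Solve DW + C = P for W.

W = [[0], [-4]]

DW = P − C = [[12], [4]].
Since D multiplies W on the left, W = D⁻¹(P − C).
D has determinant 9; D⁻¹ = [[-1/9, 1/3], [-4/9, 1/3]].
W = D⁻¹(P − C) = [[0], [-4]].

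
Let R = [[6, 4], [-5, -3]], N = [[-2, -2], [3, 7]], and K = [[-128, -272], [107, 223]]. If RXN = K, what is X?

X = R⁻¹KN⁻¹ (apply R⁻¹ on the left and N⁻¹ on the right).
det R = 2, so R⁻¹ = [[-3/2, -2], [5/2, 3]].
det N = -8; the adjugate gives N⁻¹ = [[-7/8, -1/4], [3/8, 1/4]].
R⁻¹K = [[-22, -38], [1, -11]].
X = (R⁻¹K)N⁻¹ = [[5, -4], [-5, -3]].

X = [[5, -4], [-5, -3]]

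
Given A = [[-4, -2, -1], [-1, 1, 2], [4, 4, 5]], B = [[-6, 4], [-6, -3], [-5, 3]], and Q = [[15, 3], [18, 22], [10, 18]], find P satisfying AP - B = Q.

AP = Q + B = [[9, 7], [12, 19], [5, 21]].
A is on the left of P, so left-multiply by A⁻¹: P = A⁻¹(Q + B).
det A = -6; the adjugate gives A⁻¹ = [[1/2, -1, 1/2], [-13/6, 8/3, -3/2], [4/3, -4/3, 1]].
P = A⁻¹(Q + B) = [[-5, -5], [5, 4], [1, 5]].

P = [[-5, -5], [5, 4], [1, 5]]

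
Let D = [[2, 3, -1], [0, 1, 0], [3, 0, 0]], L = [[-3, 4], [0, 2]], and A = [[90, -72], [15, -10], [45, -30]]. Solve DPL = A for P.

Isolating P: multiply by D⁻¹ from the left and L⁻¹ from the right, so P = D⁻¹AL⁻¹.
D has determinant 3; D⁻¹ = [[0, 0, 1/3], [0, 1, 0], [-1, 3, 2/3]].
det L = -6; the adjugate gives L⁻¹ = [[-1/3, 2/3], [0, 1/2]].
D⁻¹A = [[15, -10], [15, -10], [-15, 22]].
P = (D⁻¹A)L⁻¹ = [[-5, 5], [-5, 5], [5, 1]].

P = [[-5, 5], [-5, 5], [5, 1]]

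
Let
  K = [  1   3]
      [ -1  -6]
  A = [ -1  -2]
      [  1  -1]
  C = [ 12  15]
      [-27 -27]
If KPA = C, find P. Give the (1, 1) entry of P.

0

Left-multiply by K⁻¹ and right-multiply by A⁻¹: P = K⁻¹CA⁻¹.
det K = -3; the adjugate gives K⁻¹ = [[2, 1], [-1/3, -1/3]].
det A = 3; the adjugate gives A⁻¹ = [[-1/3, 2/3], [-1/3, -1/3]].
K⁻¹C = [[-3, 3], [5, 4]].
P = (K⁻¹C)A⁻¹ = [[0, -3], [-3, 2]].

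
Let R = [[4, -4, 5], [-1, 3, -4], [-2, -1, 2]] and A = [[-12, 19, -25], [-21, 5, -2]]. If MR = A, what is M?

Since R sits to the right of M, M = AR⁻¹.
det R = 3; the adjugate gives R⁻¹ = [[2/3, 1, 1/3], [10/3, 6, 11/3], [7/3, 4, 8/3]].
M = AR⁻¹ = [[-12, 19, -25], [-21, 5, -2]] · [[2/3, 1, 1/3], [10/3, 6, 11/3], [7/3, 4, 8/3]] = [[-3, 2, -1], [-2, 1, 6]].

M = [[-3, 2, -1], [-2, 1, 6]]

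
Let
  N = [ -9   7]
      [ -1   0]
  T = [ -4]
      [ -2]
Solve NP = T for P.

P = [[2], [2]]

Since N multiplies P on the left, P = N⁻¹T.
det N = 7, so N⁻¹ = [[0, -1], [1/7, -9/7]].
P = N⁻¹T = [[0, -1], [1/7, -9/7]] · [[-4], [-2]] = [[2], [2]].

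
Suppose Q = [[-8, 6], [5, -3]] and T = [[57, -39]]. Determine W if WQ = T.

W = [[-4, 5]]

Q is on the right of W, so right-multiply by Q⁻¹: W = TQ⁻¹.
Q has determinant -6; Q⁻¹ = [[1/2, 1], [5/6, 4/3]].
W = TQ⁻¹ = [[57, -39]] · [[1/2, 1], [5/6, 4/3]] = [[-4, 5]].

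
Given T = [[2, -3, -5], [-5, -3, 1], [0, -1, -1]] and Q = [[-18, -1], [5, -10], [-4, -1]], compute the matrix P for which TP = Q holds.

P = [[-5, 3], [6, -1], [-2, 2]]

Left-multiplying both sides by T⁻¹ gives P = T⁻¹Q.
T has determinant -2; T⁻¹ = [[-2, -1, 9], [5/2, 1, -23/2], [-5/2, -1, 21/2]].
P = T⁻¹Q = [[-2, -1, 9], [5/2, 1, -23/2], [-5/2, -1, 21/2]] · [[-18, -1], [5, -10], [-4, -1]] = [[-5, 3], [6, -1], [-2, 2]].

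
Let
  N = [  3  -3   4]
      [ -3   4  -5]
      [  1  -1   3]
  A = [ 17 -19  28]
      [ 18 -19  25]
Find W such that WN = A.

W = [[3, -2, 2], [5, -1, 0]]

N is on the right of W, so right-multiply by N⁻¹: W = AN⁻¹.
det N = 5, so N⁻¹ = [[7/5, 1, -1/5], [4/5, 1, 3/5], [-1/5, 0, 3/5]].
W = AN⁻¹ = [[17, -19, 28], [18, -19, 25]] · [[7/5, 1, -1/5], [4/5, 1, 3/5], [-1/5, 0, 3/5]] = [[3, -2, 2], [5, -1, 0]].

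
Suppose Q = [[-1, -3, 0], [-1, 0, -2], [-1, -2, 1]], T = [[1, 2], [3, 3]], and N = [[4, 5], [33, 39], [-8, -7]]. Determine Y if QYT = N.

Y = [[-4, -1], [1, 0], [-1, -4]]

Isolating Y: multiply by Q⁻¹ from the left and T⁻¹ from the right, so Y = Q⁻¹NT⁻¹.
Q has determinant -5; Q⁻¹ = [[4/5, -3/5, -6/5], [-3/5, 1/5, 2/5], [-2/5, -1/5, 3/5]].
det T = -3, so T⁻¹ = [[-1, 2/3], [1, -1/3]].
Q⁻¹N = [[-7, -11], [1, 2], [-13, -14]].
Y = (Q⁻¹N)T⁻¹ = [[-4, -1], [1, 0], [-1, -4]].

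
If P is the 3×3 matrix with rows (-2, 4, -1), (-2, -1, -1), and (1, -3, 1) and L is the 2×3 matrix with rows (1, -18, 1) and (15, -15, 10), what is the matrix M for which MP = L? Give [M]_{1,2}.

Right-multiplying both sides by P⁻¹ gives M = LP⁻¹.
det P = 5; the adjugate gives P⁻¹ = [[-4/5, -1/5, -1], [1/5, -1/5, 0], [7/5, -2/5, 2]].
M = LP⁻¹ = [[1, -18, 1], [15, -15, 10]] · [[-4/5, -1/5, -1], [1/5, -1/5, 0], [7/5, -2/5, 2]] = [[-3, 3, 1], [-1, -4, 5]].

3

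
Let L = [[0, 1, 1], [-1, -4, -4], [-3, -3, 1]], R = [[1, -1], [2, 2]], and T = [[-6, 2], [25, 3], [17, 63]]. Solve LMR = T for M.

M = L⁻¹TR⁻¹ (apply L⁻¹ on the left and R⁻¹ on the right).
det L = 4; the adjugate gives L⁻¹ = [[-4, -1, 0], [13/4, 3/4, -1/4], [-9/4, -3/4, 1/4]].
R has determinant 4; R⁻¹ = [[1/2, 1/4], [-1/2, 1/4]].
L⁻¹T = [[-1, -11], [-5, -7], [-1, 9]].
M = (L⁻¹T)R⁻¹ = [[5, -3], [1, -3], [-5, 2]].

M = [[5, -3], [1, -3], [-5, 2]]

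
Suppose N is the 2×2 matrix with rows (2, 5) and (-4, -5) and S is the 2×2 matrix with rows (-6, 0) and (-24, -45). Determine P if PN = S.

P = [[3, 3], [-6, 3]]

Since N sits to the right of P, P = SN⁻¹.
det N = 10; the adjugate gives N⁻¹ = [[-1/2, -1/2], [2/5, 1/5]].
P = SN⁻¹ = [[-6, 0], [-24, -45]] · [[-1/2, -1/2], [2/5, 1/5]] = [[3, 3], [-6, 3]].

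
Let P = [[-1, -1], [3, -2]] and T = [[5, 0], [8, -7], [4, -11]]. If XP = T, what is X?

Since P sits to the right of X, X = TP⁻¹.
det P = 5; the adjugate gives P⁻¹ = [[-2/5, 1/5], [-3/5, -1/5]].
X = TP⁻¹ = [[5, 0], [8, -7], [4, -11]] · [[-2/5, 1/5], [-3/5, -1/5]] = [[-2, 1], [1, 3], [5, 3]].

X = [[-2, 1], [1, 3], [5, 3]]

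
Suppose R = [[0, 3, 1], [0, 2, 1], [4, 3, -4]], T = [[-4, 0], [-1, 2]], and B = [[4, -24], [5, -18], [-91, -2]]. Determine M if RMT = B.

M = [[4, -1], [1, -3], [-1, -3]]

Isolating M: multiply by R⁻¹ from the left and T⁻¹ from the right, so M = R⁻¹BT⁻¹.
R has determinant 4; R⁻¹ = [[-11/4, 15/4, 1/4], [1, -1, 0], [-2, 3, 0]].
T has determinant -8; T⁻¹ = [[-1/4, 0], [-1/8, 1/2]].
R⁻¹B = [[-15, -2], [-1, -6], [7, -6]].
M = (R⁻¹B)T⁻¹ = [[4, -1], [1, -3], [-1, -3]].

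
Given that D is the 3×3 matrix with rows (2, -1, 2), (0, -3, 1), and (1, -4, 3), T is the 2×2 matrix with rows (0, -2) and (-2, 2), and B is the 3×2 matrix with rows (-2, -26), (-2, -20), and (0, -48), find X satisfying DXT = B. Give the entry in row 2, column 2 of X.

-1

Left-multiply by D⁻¹ and right-multiply by T⁻¹: X = D⁻¹BT⁻¹.
det D = -5; the adjugate gives D⁻¹ = [[1, 1, -1], [-1/5, -4/5, 2/5], [-3/5, -7/5, 6/5]].
T has determinant -4; T⁻¹ = [[-1/2, -1/2], [-1/2, 0]].
D⁻¹B = [[-4, 2], [2, 2], [4, -14]].
X = (D⁻¹B)T⁻¹ = [[1, 2], [-2, -1], [5, -2]].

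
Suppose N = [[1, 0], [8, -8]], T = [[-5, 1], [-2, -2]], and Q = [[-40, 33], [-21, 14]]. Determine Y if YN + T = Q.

YN = Q − T = [[-35, 32], [-19, 16]].
Since N sits to the right of Y, Y = (Q − T)N⁻¹.
det N = -8; the adjugate gives N⁻¹ = [[1, 0], [1, -1/8]].
Y = (Q − T)N⁻¹ = [[-3, -4], [-3, -2]].

Y = [[-3, -4], [-3, -2]]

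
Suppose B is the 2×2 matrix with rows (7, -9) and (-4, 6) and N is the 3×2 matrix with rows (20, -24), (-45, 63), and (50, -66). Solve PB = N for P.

Since B sits to the right of P, P = NB⁻¹.
det B = 6, so B⁻¹ = [[1, 3/2], [2/3, 7/6]].
P = NB⁻¹ = [[20, -24], [-45, 63], [50, -66]] · [[1, 3/2], [2/3, 7/6]] = [[4, 2], [-3, 6], [6, -2]].

P = [[4, 2], [-3, 6], [6, -2]]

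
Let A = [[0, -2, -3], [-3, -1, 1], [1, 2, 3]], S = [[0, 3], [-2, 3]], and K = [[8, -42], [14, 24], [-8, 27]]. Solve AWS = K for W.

W = A⁻¹KS⁻¹ (apply A⁻¹ on the left and S⁻¹ on the right).
det A = -5; the adjugate gives A⁻¹ = [[1, 0, 1], [-2, -3/5, -9/5], [1, 2/5, 6/5]].
det S = 6, so S⁻¹ = [[1/2, -1/2], [1/3, 0]].
A⁻¹K = [[0, -15], [-10, 21], [4, 0]].
W = (A⁻¹K)S⁻¹ = [[-5, 0], [2, 5], [2, -2]].

W = [[-5, 0], [2, 5], [2, -2]]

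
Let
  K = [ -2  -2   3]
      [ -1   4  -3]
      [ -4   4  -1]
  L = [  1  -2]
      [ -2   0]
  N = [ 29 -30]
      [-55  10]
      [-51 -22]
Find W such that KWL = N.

Left-multiply by K⁻¹ and right-multiply by L⁻¹: W = K⁻¹NL⁻¹.
det K = -2; the adjugate gives K⁻¹ = [[-4, -5, 3], [-11/2, -7, 9/2], [-6, -8, 5]].
det L = -4, so L⁻¹ = [[0, -1/2], [-1/2, -1/4]].
K⁻¹N = [[6, 4], [-4, -4], [11, -10]].
W = (K⁻¹N)L⁻¹ = [[-2, -4], [2, 3], [5, -3]].

W = [[-2, -4], [2, 3], [5, -3]]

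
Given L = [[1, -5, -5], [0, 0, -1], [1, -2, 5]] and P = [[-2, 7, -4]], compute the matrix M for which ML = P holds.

Since L sits to the right of M, M = PL⁻¹.
det L = 3, so L⁻¹ = [[-2/3, 35/3, 5/3], [-1/3, 10/3, 1/3], [0, -1, 0]].
M = PL⁻¹ = [[-2, 7, -4]] · [[-2/3, 35/3, 5/3], [-1/3, 10/3, 1/3], [0, -1, 0]] = [[-1, 4, -1]].

M = [[-1, 4, -1]]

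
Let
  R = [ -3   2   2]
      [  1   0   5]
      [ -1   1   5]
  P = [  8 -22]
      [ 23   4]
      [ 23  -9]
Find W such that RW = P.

Since R multiplies W on the left, W = R⁻¹P.
det R = -3; the adjugate gives R⁻¹ = [[5/3, 8/3, -10/3], [10/3, 13/3, -17/3], [-1/3, -1/3, 2/3]].
W = R⁻¹P = [[5/3, 8/3, -10/3], [10/3, 13/3, -17/3], [-1/3, -1/3, 2/3]] · [[8, -22], [23, 4], [23, -9]] = [[-2, 4], [-4, -5], [5, 0]].

W = [[-2, 4], [-4, -5], [5, 0]]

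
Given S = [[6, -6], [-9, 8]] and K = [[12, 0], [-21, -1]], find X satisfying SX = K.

Left-multiplying both sides by S⁻¹ gives X = S⁻¹K.
S has determinant -6; S⁻¹ = [[-4/3, -1], [-3/2, -1]].
X = S⁻¹K = [[-4/3, -1], [-3/2, -1]] · [[12, 0], [-21, -1]] = [[5, 1], [3, 1]].

X = [[5, 1], [3, 1]]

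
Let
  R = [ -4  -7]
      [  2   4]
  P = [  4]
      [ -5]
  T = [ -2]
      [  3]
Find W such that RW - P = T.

W = [[3], [-2]]

RW = T + P = [[2], [-2]].
Since R multiplies W on the left, W = R⁻¹(T + P).
R has determinant -2; R⁻¹ = [[-2, -7/2], [1, 2]].
W = R⁻¹(T + P) = [[3], [-2]].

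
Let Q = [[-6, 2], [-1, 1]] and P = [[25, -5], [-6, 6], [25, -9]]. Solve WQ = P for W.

W = [[-5, 5], [0, 6], [-4, -1]]

Q is on the right of W, so right-multiply by Q⁻¹: W = PQ⁻¹.
det Q = -4; the adjugate gives Q⁻¹ = [[-1/4, 1/2], [-1/4, 3/2]].
W = PQ⁻¹ = [[25, -5], [-6, 6], [25, -9]] · [[-1/4, 1/2], [-1/4, 3/2]] = [[-5, 5], [0, 6], [-4, -1]].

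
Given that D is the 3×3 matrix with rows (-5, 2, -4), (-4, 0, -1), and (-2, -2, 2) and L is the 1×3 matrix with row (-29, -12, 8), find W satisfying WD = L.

Since D sits to the right of W, W = LD⁻¹.
det D = -2, so D⁻¹ = [[1, -2, 1], [-5, 9, -11/2], [-4, 7, -4]].
W = LD⁻¹ = [[-29, -12, 8]] · [[1, -2, 1], [-5, 9, -11/2], [-4, 7, -4]] = [[-1, 6, 5]].

W = [[-1, 6, 5]]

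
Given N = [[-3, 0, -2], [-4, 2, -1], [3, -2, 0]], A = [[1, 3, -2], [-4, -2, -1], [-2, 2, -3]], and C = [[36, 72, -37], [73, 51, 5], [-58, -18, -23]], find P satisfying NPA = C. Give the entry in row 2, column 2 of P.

Isolating P: multiply by N⁻¹ from the left and A⁻¹ from the right, so P = N⁻¹CA⁻¹.
N has determinant 2; N⁻¹ = [[-1, 2, 2], [-3/2, 3, 5/2], [1, -3, -3]].
A has determinant 2; A⁻¹ = [[4, 5/2, -7/2], [-5, -7/2, 9/2], [-6, -4, 5]].
N⁻¹C = [[-6, -6, 1], [20, 0, 13], [-9, -27, 17]].
P = (N⁻¹C)A⁻¹ = [[0, 2, -1], [2, -2, -5], [-3, 4, -5]].

-2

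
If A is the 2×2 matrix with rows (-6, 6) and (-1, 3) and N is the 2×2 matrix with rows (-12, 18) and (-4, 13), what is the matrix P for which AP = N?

P = [[1, 2], [-1, 5]]

A is on the left of P, so left-multiply by A⁻¹: P = A⁻¹N.
det A = -12; the adjugate gives A⁻¹ = [[-1/4, 1/2], [-1/12, 1/2]].
P = A⁻¹N = [[-1/4, 1/2], [-1/12, 1/2]] · [[-12, 18], [-4, 13]] = [[1, 2], [-1, 5]].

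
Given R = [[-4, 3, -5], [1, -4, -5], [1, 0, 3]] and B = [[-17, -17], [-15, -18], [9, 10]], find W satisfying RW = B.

Since R multiplies W on the left, W = R⁻¹B.
det R = 4; the adjugate gives R⁻¹ = [[-3, -9/4, -35/4], [-2, -7/4, -25/4], [1, 3/4, 13/4]].
W = R⁻¹B = [[-3, -9/4, -35/4], [-2, -7/4, -25/4], [1, 3/4, 13/4]] · [[-17, -17], [-15, -18], [9, 10]] = [[6, 4], [4, 3], [1, 2]].

W = [[6, 4], [4, 3], [1, 2]]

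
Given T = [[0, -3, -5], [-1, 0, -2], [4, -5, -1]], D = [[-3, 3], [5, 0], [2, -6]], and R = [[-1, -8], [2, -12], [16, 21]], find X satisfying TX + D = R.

TX = R − D = [[2, -11], [-3, -12], [14, 27]].
T is on the left of X, so left-multiply by T⁻¹: X = T⁻¹(R − D).
T has determinant 2; T⁻¹ = [[-5, 11, 3], [-9/2, 10, 5/2], [5/2, -6, -3/2]].
X = T⁻¹(R − D) = [[-1, 4], [-4, -3], [2, 4]].

X = [[-1, 4], [-4, -3], [2, 4]]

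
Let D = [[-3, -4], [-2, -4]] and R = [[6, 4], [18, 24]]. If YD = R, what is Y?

Y = [[-4, 3], [-6, 0]]

D is on the right of Y, so right-multiply by D⁻¹: Y = RD⁻¹.
det D = 4; the adjugate gives D⁻¹ = [[-1, 1], [1/2, -3/4]].
Y = RD⁻¹ = [[6, 4], [18, 24]] · [[-1, 1], [1/2, -3/4]] = [[-4, 3], [-6, 0]].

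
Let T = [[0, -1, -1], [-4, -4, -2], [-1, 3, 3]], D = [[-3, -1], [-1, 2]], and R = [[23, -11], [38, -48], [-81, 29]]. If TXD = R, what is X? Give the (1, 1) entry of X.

Isolating X: multiply by T⁻¹ from the left and D⁻¹ from the right, so X = T⁻¹RD⁻¹.
det T = 2; the adjugate gives T⁻¹ = [[-3, 0, -1], [7, -1/2, 2], [-8, 1/2, -2]].
D has determinant -7; D⁻¹ = [[-2/7, -1/7], [-1/7, 3/7]].
T⁻¹R = [[12, 4], [-20, 5], [-3, 6]].
X = (T⁻¹R)D⁻¹ = [[-4, 0], [5, 5], [0, 3]].

-4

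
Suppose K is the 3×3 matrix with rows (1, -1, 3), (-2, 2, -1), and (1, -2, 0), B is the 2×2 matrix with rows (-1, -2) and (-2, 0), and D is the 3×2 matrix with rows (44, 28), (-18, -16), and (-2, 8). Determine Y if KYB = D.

Left-multiply by K⁻¹ and right-multiply by B⁻¹: Y = K⁻¹DB⁻¹.
det K = 5; the adjugate gives K⁻¹ = [[-2/5, -6/5, -1], [-1/5, -3/5, -1], [2/5, 1/5, 0]].
det B = -4, so B⁻¹ = [[0, -1/2], [-1/2, 1/4]].
K⁻¹D = [[6, 0], [4, -4], [14, 8]].
Y = (K⁻¹D)B⁻¹ = [[0, -3], [2, -3], [-4, -5]].

Y = [[0, -3], [2, -3], [-4, -5]]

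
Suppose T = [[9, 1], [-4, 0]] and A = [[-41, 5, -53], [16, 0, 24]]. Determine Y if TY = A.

Y = [[-4, 0, -6], [-5, 5, 1]]

T is on the left of Y, so left-multiply by T⁻¹: Y = T⁻¹A.
det T = 4; the adjugate gives T⁻¹ = [[0, -1/4], [1, 9/4]].
Y = T⁻¹A = [[0, -1/4], [1, 9/4]] · [[-41, 5, -53], [16, 0, 24]] = [[-4, 0, -6], [-5, 5, 1]].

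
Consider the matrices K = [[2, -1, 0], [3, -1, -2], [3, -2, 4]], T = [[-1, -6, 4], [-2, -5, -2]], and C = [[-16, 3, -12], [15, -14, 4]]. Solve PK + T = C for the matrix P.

PK = C − T = [[-15, 9, -16], [17, -9, 6]].
Since K sits to the right of P, P = (C − T)K⁻¹.
det K = 2, so K⁻¹ = [[-4, 2, 1], [-9, 4, 2], [-3/2, 1/2, 1/2]].
P = (C − T)K⁻¹ = [[3, -2, -5], [4, 1, 2]].

P = [[3, -2, -5], [4, 1, 2]]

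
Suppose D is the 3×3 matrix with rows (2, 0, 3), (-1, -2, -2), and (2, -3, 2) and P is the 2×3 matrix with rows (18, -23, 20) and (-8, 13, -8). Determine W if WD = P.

W = [[6, 4, 5], [-2, -2, -3]]

Right-multiplying both sides by D⁻¹ gives W = PD⁻¹.
det D = 1, so D⁻¹ = [[-10, -9, 6], [-2, -2, 1], [7, 6, -4]].
W = PD⁻¹ = [[18, -23, 20], [-8, 13, -8]] · [[-10, -9, 6], [-2, -2, 1], [7, 6, -4]] = [[6, 4, 5], [-2, -2, -3]].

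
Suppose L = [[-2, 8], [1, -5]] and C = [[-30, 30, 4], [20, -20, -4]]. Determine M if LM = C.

Since L multiplies M on the left, M = L⁻¹C.
det L = 2; the adjugate gives L⁻¹ = [[-5/2, -4], [-1/2, -1]].
M = L⁻¹C = [[-5/2, -4], [-1/2, -1]] · [[-30, 30, 4], [20, -20, -4]] = [[-5, 5, 6], [-5, 5, 2]].

M = [[-5, 5, 6], [-5, 5, 2]]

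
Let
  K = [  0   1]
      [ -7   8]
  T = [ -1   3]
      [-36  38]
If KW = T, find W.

W = [[4, -2], [-1, 3]]

Left-multiplying both sides by K⁻¹ gives W = K⁻¹T.
K has determinant 7; K⁻¹ = [[8/7, -1/7], [1, 0]].
W = K⁻¹T = [[8/7, -1/7], [1, 0]] · [[-1, 3], [-36, 38]] = [[4, -2], [-1, 3]].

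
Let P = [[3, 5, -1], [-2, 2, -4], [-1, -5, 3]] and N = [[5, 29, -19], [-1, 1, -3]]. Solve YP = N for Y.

Right-multiplying both sides by P⁻¹ gives Y = NP⁻¹.
det P = -4; the adjugate gives P⁻¹ = [[7/2, 5/2, 9/2], [-5/2, -2, -7/2], [-3, -5/2, -4]].
Y = NP⁻¹ = [[5, 29, -19], [-1, 1, -3]] · [[7/2, 5/2, 9/2], [-5/2, -2, -7/2], [-3, -5/2, -4]] = [[2, 2, -3], [3, 3, 4]].

Y = [[2, 2, -3], [3, 3, 4]]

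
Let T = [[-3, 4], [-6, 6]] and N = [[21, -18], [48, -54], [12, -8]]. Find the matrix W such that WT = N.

W = [[3, -5], [-6, -5], [4, -4]]

Since T sits to the right of W, W = NT⁻¹.
det T = 6, so T⁻¹ = [[1, -2/3], [1, -1/2]].
W = NT⁻¹ = [[21, -18], [48, -54], [12, -8]] · [[1, -2/3], [1, -1/2]] = [[3, -5], [-6, -5], [4, -4]].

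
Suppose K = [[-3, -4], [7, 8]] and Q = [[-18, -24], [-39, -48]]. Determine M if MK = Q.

M = [[6, 0], [6, -3]]

K is on the right of M, so right-multiply by K⁻¹: M = QK⁻¹.
det K = 4; the adjugate gives K⁻¹ = [[2, 1], [-7/4, -3/4]].
M = QK⁻¹ = [[-18, -24], [-39, -48]] · [[2, 1], [-7/4, -3/4]] = [[6, 0], [6, -3]].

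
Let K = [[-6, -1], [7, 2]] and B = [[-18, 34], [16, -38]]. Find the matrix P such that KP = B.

Since K multiplies P on the left, P = K⁻¹B.
det K = -5; the adjugate gives K⁻¹ = [[-2/5, -1/5], [7/5, 6/5]].
P = K⁻¹B = [[-2/5, -1/5], [7/5, 6/5]] · [[-18, 34], [16, -38]] = [[4, -6], [-6, 2]].

P = [[4, -6], [-6, 2]]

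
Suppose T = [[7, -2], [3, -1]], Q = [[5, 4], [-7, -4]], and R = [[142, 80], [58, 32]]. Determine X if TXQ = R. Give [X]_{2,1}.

Isolating X: multiply by T⁻¹ from the left and Q⁻¹ from the right, so X = T⁻¹RQ⁻¹.
T has determinant -1; T⁻¹ = [[1, -2], [3, -7]].
det Q = 8; the adjugate gives Q⁻¹ = [[-1/2, -1/2], [7/8, 5/8]].
T⁻¹R = [[26, 16], [20, 16]].
X = (T⁻¹R)Q⁻¹ = [[1, -3], [4, 0]].

4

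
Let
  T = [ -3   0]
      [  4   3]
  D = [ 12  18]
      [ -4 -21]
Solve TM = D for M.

M = [[-4, -6], [4, 1]]

Left-multiplying both sides by T⁻¹ gives M = T⁻¹D.
det T = -9; the adjugate gives T⁻¹ = [[-1/3, 0], [4/9, 1/3]].
M = T⁻¹D = [[-1/3, 0], [4/9, 1/3]] · [[12, 18], [-4, -21]] = [[-4, -6], [4, 1]].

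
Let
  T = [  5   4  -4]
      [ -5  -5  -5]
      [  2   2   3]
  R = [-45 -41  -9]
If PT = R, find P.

T is on the right of P, so right-multiply by T⁻¹: P = RT⁻¹.
T has determinant -5; T⁻¹ = [[1, 4, 8], [-1, -23/5, -9], [0, 2/5, 1]].
P = RT⁻¹ = [[-45, -41, -9]] · [[1, 4, 8], [-1, -23/5, -9], [0, 2/5, 1]] = [[-4, 5, 0]].

P = [[-4, 5, 0]]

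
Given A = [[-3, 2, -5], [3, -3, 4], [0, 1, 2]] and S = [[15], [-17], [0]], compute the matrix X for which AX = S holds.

Since A multiplies X on the left, X = A⁻¹S.
A has determinant 3; A⁻¹ = [[-10/3, -3, -7/3], [-2, -2, -1], [1, 1, 1]].
X = A⁻¹S = [[-10/3, -3, -7/3], [-2, -2, -1], [1, 1, 1]] · [[15], [-17], [0]] = [[1], [4], [-2]].

X = [[1], [4], [-2]]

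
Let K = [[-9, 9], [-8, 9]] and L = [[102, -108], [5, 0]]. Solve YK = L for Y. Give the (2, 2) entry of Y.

Right-multiplying both sides by K⁻¹ gives Y = LK⁻¹.
det K = -9; the adjugate gives K⁻¹ = [[-1, 1], [-8/9, 1]].
Y = LK⁻¹ = [[102, -108], [5, 0]] · [[-1, 1], [-8/9, 1]] = [[-6, -6], [-5, 5]].

5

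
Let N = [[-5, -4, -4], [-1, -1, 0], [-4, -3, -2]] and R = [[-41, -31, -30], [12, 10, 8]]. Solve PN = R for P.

P = [[5, -4, 5], [-2, -2, 0]]

Right-multiplying both sides by N⁻¹ gives P = RN⁻¹.
det N = 2; the adjugate gives N⁻¹ = [[1, 2, -2], [-1, -3, 2], [-1/2, 1/2, 1/2]].
P = RN⁻¹ = [[-41, -31, -30], [12, 10, 8]] · [[1, 2, -2], [-1, -3, 2], [-1/2, 1/2, 1/2]] = [[5, -4, 5], [-2, -2, 0]].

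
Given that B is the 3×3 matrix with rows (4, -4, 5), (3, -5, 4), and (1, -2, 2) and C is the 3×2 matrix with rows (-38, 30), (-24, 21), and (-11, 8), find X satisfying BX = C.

Left-multiplying both sides by B⁻¹ gives X = B⁻¹C.
B has determinant -5; B⁻¹ = [[2/5, 2/5, -9/5], [2/5, -3/5, 1/5], [1/5, -4/5, 8/5]].
X = B⁻¹C = [[2/5, 2/5, -9/5], [2/5, -3/5, 1/5], [1/5, -4/5, 8/5]] · [[-38, 30], [-24, 21], [-11, 8]] = [[-5, 6], [-3, 1], [-6, 2]].

X = [[-5, 6], [-3, 1], [-6, 2]]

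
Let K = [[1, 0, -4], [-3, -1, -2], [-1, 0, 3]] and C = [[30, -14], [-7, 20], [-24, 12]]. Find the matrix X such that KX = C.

X = [[6, -6], [1, -6], [-6, 2]]

K is on the left of X, so left-multiply by K⁻¹: X = K⁻¹C.
K has determinant 1; K⁻¹ = [[-3, 0, -4], [11, -1, 14], [-1, 0, -1]].
X = K⁻¹C = [[-3, 0, -4], [11, -1, 14], [-1, 0, -1]] · [[30, -14], [-7, 20], [-24, 12]] = [[6, -6], [1, -6], [-6, 2]].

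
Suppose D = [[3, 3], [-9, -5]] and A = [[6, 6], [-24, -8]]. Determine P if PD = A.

P = [[2, 0], [4, 4]]

Right-multiplying both sides by D⁻¹ gives P = AD⁻¹.
D has determinant 12; D⁻¹ = [[-5/12, -1/4], [3/4, 1/4]].
P = AD⁻¹ = [[6, 6], [-24, -8]] · [[-5/12, -1/4], [3/4, 1/4]] = [[2, 0], [4, 4]].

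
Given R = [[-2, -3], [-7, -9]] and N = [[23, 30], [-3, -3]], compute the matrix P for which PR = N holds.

P = [[-1, -3], [-2, 1]]

Since R sits to the right of P, P = NR⁻¹.
R has determinant -3; R⁻¹ = [[3, -1], [-7/3, 2/3]].
P = NR⁻¹ = [[23, 30], [-3, -3]] · [[3, -1], [-7/3, 2/3]] = [[-1, -3], [-2, 1]].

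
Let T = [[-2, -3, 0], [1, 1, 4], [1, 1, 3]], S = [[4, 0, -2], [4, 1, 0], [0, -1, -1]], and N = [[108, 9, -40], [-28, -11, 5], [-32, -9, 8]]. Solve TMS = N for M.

M = T⁻¹NS⁻¹ (apply T⁻¹ on the left and S⁻¹ on the right).
T has determinant -1; T⁻¹ = [[1, -9, 12], [-1, 6, -8], [0, 1, -1]].
det S = 4; the adjugate gives S⁻¹ = [[-1/4, 1/2, 1/2], [1, -1, -2], [-1, 1, 1]].
T⁻¹N = [[-24, 0, 11], [-20, -3, 6], [4, -2, -3]].
M = (T⁻¹N)S⁻¹ = [[-5, -1, -1], [-4, -1, 2], [0, 1, 3]].

M = [[-5, -1, -1], [-4, -1, 2], [0, 1, 3]]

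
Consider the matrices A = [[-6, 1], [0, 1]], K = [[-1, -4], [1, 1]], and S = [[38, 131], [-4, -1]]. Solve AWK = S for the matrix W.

Left-multiply by A⁻¹ and right-multiply by K⁻¹: W = A⁻¹SK⁻¹.
det A = -6; the adjugate gives A⁻¹ = [[-1/6, 1/6], [0, 1]].
det K = 3, so K⁻¹ = [[1/3, 4/3], [-1/3, -1/3]].
A⁻¹S = [[-7, -22], [-4, -1]].
W = (A⁻¹S)K⁻¹ = [[5, -2], [-1, -5]].

W = [[5, -2], [-1, -5]]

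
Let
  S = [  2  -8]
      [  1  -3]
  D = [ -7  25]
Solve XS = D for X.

X = [[-2, -3]]

Right-multiplying both sides by S⁻¹ gives X = DS⁻¹.
S has determinant 2; S⁻¹ = [[-3/2, 4], [-1/2, 1]].
X = DS⁻¹ = [[-7, 25]] · [[-3/2, 4], [-1/2, 1]] = [[-2, -3]].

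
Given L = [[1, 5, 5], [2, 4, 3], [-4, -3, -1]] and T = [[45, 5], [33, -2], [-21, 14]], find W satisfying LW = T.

Left-multiplying both sides by L⁻¹ gives W = L⁻¹T.
det L = 5, so L⁻¹ = [[1, -2, -1], [-2, 19/5, 7/5], [2, -17/5, -6/5]].
W = L⁻¹T = [[1, -2, -1], [-2, 19/5, 7/5], [2, -17/5, -6/5]] · [[45, 5], [33, -2], [-21, 14]] = [[0, -5], [6, 2], [3, 0]].

W = [[0, -5], [6, 2], [3, 0]]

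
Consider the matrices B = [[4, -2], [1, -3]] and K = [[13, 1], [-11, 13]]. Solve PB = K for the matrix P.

Right-multiplying both sides by B⁻¹ gives P = KB⁻¹.
det B = -10, so B⁻¹ = [[3/10, -1/5], [1/10, -2/5]].
P = KB⁻¹ = [[13, 1], [-11, 13]] · [[3/10, -1/5], [1/10, -2/5]] = [[4, -3], [-2, -3]].

P = [[4, -3], [-2, -3]]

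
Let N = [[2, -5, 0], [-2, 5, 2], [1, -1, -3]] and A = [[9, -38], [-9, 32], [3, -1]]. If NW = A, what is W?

W = [[2, -4], [-1, 6], [0, -3]]

Since N multiplies W on the left, W = N⁻¹A.
N has determinant -6; N⁻¹ = [[13/6, 5/2, 5/3], [2/3, 1, 2/3], [1/2, 1/2, 0]].
W = N⁻¹A = [[13/6, 5/2, 5/3], [2/3, 1, 2/3], [1/2, 1/2, 0]] · [[9, -38], [-9, 32], [3, -1]] = [[2, -4], [-1, 6], [0, -3]].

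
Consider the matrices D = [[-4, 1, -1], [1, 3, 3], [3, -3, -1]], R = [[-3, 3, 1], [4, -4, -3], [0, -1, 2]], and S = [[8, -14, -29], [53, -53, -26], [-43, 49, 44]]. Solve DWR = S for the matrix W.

W = D⁻¹SR⁻¹ (apply D⁻¹ on the left and R⁻¹ on the right).
det D = -2, so D⁻¹ = [[-3, -2, -3], [-5, -7/2, -11/2], [6, 9/2, 13/2]].
det R = 5, so R⁻¹ = [[-11/5, -7/5, -1], [-8/5, -6/5, -1], [-4/5, -3/5, 0]].
D⁻¹S = [[-1, 1, 7], [11, -14, -6], [7, -4, -5]].
W = (D⁻¹S)R⁻¹ = [[-5, -4, 0], [3, 5, 3], [-5, -2, -3]].

W = [[-5, -4, 0], [3, 5, 3], [-5, -2, -3]]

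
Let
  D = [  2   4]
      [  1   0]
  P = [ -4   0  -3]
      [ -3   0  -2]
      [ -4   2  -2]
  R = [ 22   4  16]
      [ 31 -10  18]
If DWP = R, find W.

W = D⁻¹RP⁻¹ (apply D⁻¹ on the left and P⁻¹ on the right).
D has determinant -4; D⁻¹ = [[0, 1], [1/4, -1/2]].
det P = 2; the adjugate gives P⁻¹ = [[2, -3, 0], [1, -2, 1/2], [-3, 4, 0]].
D⁻¹R = [[31, -10, 18], [-10, 6, -5]].
W = (D⁻¹R)P⁻¹ = [[-2, -1, -5], [1, -2, 3]].

W = [[-2, -1, -5], [1, -2, 3]]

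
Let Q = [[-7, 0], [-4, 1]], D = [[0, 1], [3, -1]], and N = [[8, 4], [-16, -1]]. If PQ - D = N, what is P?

PQ = N + D = [[8, 5], [-13, -2]].
Right-multiplying both sides by Q⁻¹ gives P = (N + D)Q⁻¹.
det Q = -7, so Q⁻¹ = [[-1/7, 0], [-4/7, 1]].
P = (N + D)Q⁻¹ = [[-4, 5], [3, -2]].

P = [[-4, 5], [3, -2]]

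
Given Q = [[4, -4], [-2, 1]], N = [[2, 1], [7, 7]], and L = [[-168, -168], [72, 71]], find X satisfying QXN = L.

Left-multiply by Q⁻¹ and right-multiply by N⁻¹: X = Q⁻¹LN⁻¹.
det Q = -4, so Q⁻¹ = [[-1/4, -1], [-1/2, -1]].
det N = 7; the adjugate gives N⁻¹ = [[1, -1/7], [-1, 2/7]].
Q⁻¹L = [[-30, -29], [12, 13]].
X = (Q⁻¹L)N⁻¹ = [[-1, -4], [-1, 2]].

X = [[-1, -4], [-1, 2]]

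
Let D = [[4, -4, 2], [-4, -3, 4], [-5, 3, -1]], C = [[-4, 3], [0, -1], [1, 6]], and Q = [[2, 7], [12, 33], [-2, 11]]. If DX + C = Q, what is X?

DX = Q − C = [[6, 4], [12, 34], [-3, 5]].
Left-multiplying both sides by D⁻¹ gives X = D⁻¹(Q − C).
det D = 6; the adjugate gives D⁻¹ = [[-3/2, 1/3, -5/3], [-4, 1, -4], [-9/2, 4/3, -14/3]].
X = D⁻¹(Q − C) = [[0, -3], [0, -2], [3, 4]].

X = [[0, -3], [0, -2], [3, 4]]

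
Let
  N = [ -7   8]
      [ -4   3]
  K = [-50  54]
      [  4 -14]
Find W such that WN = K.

Since N sits to the right of W, W = KN⁻¹.
det N = 11, so N⁻¹ = [[3/11, -8/11], [4/11, -7/11]].
W = KN⁻¹ = [[-50, 54], [4, -14]] · [[3/11, -8/11], [4/11, -7/11]] = [[6, 2], [-4, 6]].

W = [[6, 2], [-4, 6]]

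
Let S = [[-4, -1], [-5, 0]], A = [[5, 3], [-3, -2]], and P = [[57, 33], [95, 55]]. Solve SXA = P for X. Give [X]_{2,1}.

5

X = S⁻¹PA⁻¹ (apply S⁻¹ on the left and A⁻¹ on the right).
S has determinant -5; S⁻¹ = [[0, -1/5], [-1, 4/5]].
det A = -1, so A⁻¹ = [[2, 3], [-3, -5]].
S⁻¹P = [[-19, -11], [19, 11]].
X = (S⁻¹P)A⁻¹ = [[-5, -2], [5, 2]].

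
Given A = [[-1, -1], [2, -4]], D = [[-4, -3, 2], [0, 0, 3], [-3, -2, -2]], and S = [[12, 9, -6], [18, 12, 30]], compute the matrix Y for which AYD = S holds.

Y = A⁻¹SD⁻¹ (apply A⁻¹ on the left and D⁻¹ on the right).
det A = 6, so A⁻¹ = [[-2/3, 1/6], [-1/3, -1/6]].
D has determinant 3; D⁻¹ = [[2, -10/3, -3], [-3, 14/3, 4], [0, 1/3, 0]].
A⁻¹S = [[-5, -4, 9], [-7, -5, -3]].
Y = (A⁻¹S)D⁻¹ = [[2, 1, -1], [1, -1, 1]].

Y = [[2, 1, -1], [1, -1, 1]]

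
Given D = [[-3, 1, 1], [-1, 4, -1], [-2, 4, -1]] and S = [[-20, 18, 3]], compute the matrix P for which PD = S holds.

P = [[6, 4, -1]]

Since D sits to the right of P, P = SD⁻¹.
det D = 5; the adjugate gives D⁻¹ = [[0, 1, -1], [1/5, 1, -4/5], [4/5, 2, -11/5]].
P = SD⁻¹ = [[-20, 18, 3]] · [[0, 1, -1], [1/5, 1, -4/5], [4/5, 2, -11/5]] = [[6, 4, -1]].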